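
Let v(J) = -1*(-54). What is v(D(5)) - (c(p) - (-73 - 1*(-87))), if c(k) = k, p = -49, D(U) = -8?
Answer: 117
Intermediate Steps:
v(J) = 54
v(D(5)) - (c(p) - (-73 - 1*(-87))) = 54 - (-49 - (-73 - 1*(-87))) = 54 - (-49 - (-73 + 87)) = 54 - (-49 - 1*14) = 54 - (-49 - 14) = 54 - 1*(-63) = 54 + 63 = 117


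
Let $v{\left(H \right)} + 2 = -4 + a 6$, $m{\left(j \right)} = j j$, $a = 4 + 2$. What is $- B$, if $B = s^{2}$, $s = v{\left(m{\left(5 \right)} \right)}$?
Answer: $-900$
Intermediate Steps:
$a = 6$
$m{\left(j \right)} = j^{2}$
$v{\left(H \right)} = 30$ ($v{\left(H \right)} = -2 + \left(-4 + 6 \cdot 6\right) = -2 + \left(-4 + 36\right) = -2 + 32 = 30$)
$s = 30$
$B = 900$ ($B = 30^{2} = 900$)
$- B = \left(-1\right) 900 = -900$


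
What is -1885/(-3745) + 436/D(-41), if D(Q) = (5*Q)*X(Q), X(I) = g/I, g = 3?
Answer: 332219/11235 ≈ 29.570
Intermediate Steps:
X(I) = 3/I
D(Q) = 15 (D(Q) = (5*Q)*(3/Q) = 15)
-1885/(-3745) + 436/D(-41) = -1885/(-3745) + 436/15 = -1885*(-1/3745) + 436*(1/15) = 377/749 + 436/15 = 332219/11235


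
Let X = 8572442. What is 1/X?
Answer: 1/8572442 ≈ 1.1665e-7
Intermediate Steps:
1/X = 1/8572442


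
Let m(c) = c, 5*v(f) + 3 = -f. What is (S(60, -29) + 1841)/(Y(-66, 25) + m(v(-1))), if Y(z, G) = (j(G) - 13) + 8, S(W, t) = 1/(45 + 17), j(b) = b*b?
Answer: 570715/192076 ≈ 2.9713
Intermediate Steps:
j(b) = b**2
S(W, t) = 1/62
Y(z, G) = -5 + G**2 (Y(z, G) = (G**2 - 13) + 8 = (-13 + G**2) + 8 = -5 + G**2)
v(f) = -3/5 - f/5 (v(f) = -3/5 + (-f)/5 = -3/5 - f/5)
(S(60, -29) + 1841)/(Y(-66, 25) + m(v(-1))) = (1/62 + 1841)/((-5 + 25**2) + (-3/5 - 1/5*(-1))) = 114143/(62*((-5 + 625) + (-3/5 + 1/5))) = 114143/(62*(620 - 2/5)) = 114143/(62*(3098/5)) = (114143/62)*(5/3098) = 570715/192076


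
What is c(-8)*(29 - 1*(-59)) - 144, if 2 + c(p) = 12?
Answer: 736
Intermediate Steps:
c(p) = 10 (c(p) = -2 + 12 = 10)
c(-8)*(29 - 1*(-59)) - 144 = 10*(29 - 1*(-59)) - 144 = 10*(29 + 59) - 144 = 10*88 - 144 = 880 - 144 = 736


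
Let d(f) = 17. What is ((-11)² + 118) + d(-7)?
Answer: 256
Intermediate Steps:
((-11)² + 118) + d(-7) = ((-11)² + 118) + 17 = (121 + 118) + 17 = 239 + 17 = 256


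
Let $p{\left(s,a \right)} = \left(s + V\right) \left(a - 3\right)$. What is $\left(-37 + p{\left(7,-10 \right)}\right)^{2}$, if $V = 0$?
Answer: $16384$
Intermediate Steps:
$p{\left(s,a \right)} = s \left(-3 + a\right)$ ($p{\left(s,a \right)} = \left(s + 0\right) \left(a - 3\right) = s \left(-3 + a\right)$)
$\left(-37 + p{\left(7,-10 \right)}\right)^{2} = \left(-37 + 7 \left(-3 - 10\right)\right)^{2} = \left(-37 + 7 \left(-13\right)\right)^{2} = \left(-37 - 91\right)^{2} = \left(-128\right)^{2} = 16384$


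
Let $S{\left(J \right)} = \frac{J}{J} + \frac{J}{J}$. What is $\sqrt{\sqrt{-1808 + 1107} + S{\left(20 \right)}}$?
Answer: $\sqrt{2 + i \sqrt{701}} \approx 3.7783 + 3.5037 i$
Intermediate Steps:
$S{\left(J \right)} = 2$ ($S{\left(J \right)} = 1 + 1 = 2$)
$\sqrt{\sqrt{-1808 + 1107} + S{\left(20 \right)}} = \sqrt{\sqrt{-1808 + 1107} + 2} = \sqrt{\sqrt{-701} + 2} = \sqrt{i \sqrt{701} + 2} = \sqrt{2 + i \sqrt{701}}$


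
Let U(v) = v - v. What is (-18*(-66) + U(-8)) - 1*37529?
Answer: -36341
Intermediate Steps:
U(v) = 0
(-18*(-66) + U(-8)) - 1*37529 = (-18*(-66) + 0) - 1*37529 = (1188 + 0) - 37529 = 1188 - 37529 = -36341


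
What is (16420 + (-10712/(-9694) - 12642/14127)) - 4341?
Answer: 275702209463/22824523 ≈ 12079.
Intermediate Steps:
(16420 + (-10712/(-9694) - 12642/14127)) - 4341 = (16420 + (-10712*(-1/9694) - 12642*1/14127)) - 4341 = (16420 + (5356/4847 - 4214/4709)) - 4341 = (16420 + 4796146/22824523) - 4341 = 374783463806/22824523 - 4341 = 275702209463/22824523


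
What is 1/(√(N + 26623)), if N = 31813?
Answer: √14609/29218 ≈ 0.0041368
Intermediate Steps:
1/(√(N + 26623)) = 1/(√(31813 + 26623)) = 1/(√58436) = 1/(2*√14609) = √14609/29218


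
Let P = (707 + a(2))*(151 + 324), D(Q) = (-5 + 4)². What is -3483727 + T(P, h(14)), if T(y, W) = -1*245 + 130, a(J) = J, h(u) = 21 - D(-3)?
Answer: -3483842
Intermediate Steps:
D(Q) = 1 (D(Q) = (-1)² = 1)
h(u) = 20 (h(u) = 21 - 1*1 = 21 - 1 = 20)
P = 336775 (P = (707 + 2)*(151 + 324) = 709*475 = 336775)
T(y, W) = -115 (T(y, W) = -245 + 130 = -115)
-3483727 + T(P, h(14)) = -3483727 - 115 = -3483842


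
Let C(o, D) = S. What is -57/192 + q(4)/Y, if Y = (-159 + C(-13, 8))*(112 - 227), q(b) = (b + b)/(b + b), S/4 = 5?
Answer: -303651/1023040 ≈ -0.29681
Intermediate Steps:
S = 20 (S = 4*5 = 20)
q(b) = 1 (q(b) = (2*b)/((2*b)) = (2*b)*(1/(2*b)) = 1)
C(o, D) = 20
Y = 15985 (Y = (-159 + 20)*(112 - 227) = -139*(-115) = 15985)
-57/192 + q(4)/Y = -57/192 + 1/15985 = -57*1/192 + 1*(1/15985) = -19/64 + 1/15985 = -303651/1023040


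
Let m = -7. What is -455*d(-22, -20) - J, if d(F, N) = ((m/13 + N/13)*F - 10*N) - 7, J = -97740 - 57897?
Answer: 47032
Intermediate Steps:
J = -155637
d(F, N) = -7 - 10*N + F*(-7/13 + N/13) (d(F, N) = ((-7/13 + N/13)*F - 10*N) - 7 = (F*(-7/13 + N/13) - 10*N) - 7 = (-10*N + F*(-7/13 + N/13)) - 7 = -7 - 10*N + F*(-7/13 + N/13))
-455*d(-22, -20) - J = -455*(-7 - 10*(-20) - 7/13*(-22) + (1/13)*(-22)*(-20)) - 1*(-155637) = -455*(-7 + 200 + 154/13 + 440/13) + 155637 = -455*3103/13 + 155637 = -108605 + 155637 = 47032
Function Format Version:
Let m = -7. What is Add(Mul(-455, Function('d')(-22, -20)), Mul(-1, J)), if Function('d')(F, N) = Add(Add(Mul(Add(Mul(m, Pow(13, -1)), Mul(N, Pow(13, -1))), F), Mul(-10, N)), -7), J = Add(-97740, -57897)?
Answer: 47032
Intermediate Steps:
J = -155637
Function('d')(F, N) = Add(-7, Mul(-10, N), Mul(F, Add(Rational(-7, 13), Mul(Rational(1, 13), N)))) (Function('d')(F, N) = Add(Add(Mul(Add(Mul(-7, Pow(13, -1)), Mul(N, Pow(13, -1))), F), Mul(-10, N)), -7) = Add(Add(Mul(Add(Mul(-7, Rational(1, 13)), Mul(N, Rational(1, 13))), F), Mul(-10, N)), -7) = Add(Add(Mul(Add(Rational(-7, 13), Mul(Rational(1, 13), N)), F), Mul(-10, N)), -7) = Add(Add(Mul(F, Add(Rational(-7, 13), Mul(Rational(1, 13), N))), Mul(-10, N)), -7) = Add(Add(Mul(-10, N), Mul(F, Add(Rational(-7, 13), Mul(Rational(1, 13), N)))), -7) = Add(-7, Mul(-10, N), Mul(F, Add(Rational(-7, 13), Mul(Rational(1, 13), N)))))
Add(Mul(-455, Function('d')(-22, -20)), Mul(-1, J)) = Add(Mul(-455, Add(-7, Mul(-10, -20), Mul(Rational(-7, 13), -22), Mul(Rational(1, 13), -22, -20))), Mul(-1, -155637)) = Add(Mul(-455, Add(-7, 200, Rational(154, 13), Rational(440, 13))), 155637) = Add(Mul(-455, Rational(3103, 13)), 155637) = Add(-108605, 155637) = 47032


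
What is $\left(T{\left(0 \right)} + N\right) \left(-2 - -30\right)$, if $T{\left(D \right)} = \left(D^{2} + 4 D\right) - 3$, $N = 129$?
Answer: $3528$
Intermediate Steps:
$T{\left(D \right)} = -3 + D^{2} + 4 D$
$\left(T{\left(0 \right)} + N\right) \left(-2 - -30\right) = \left(\left(-3 + 0^{2} + 4 \cdot 0\right) + 129\right) \left(-2 - -30\right) = \left(\left(-3 + 0 + 0\right) + 129\right) \left(-2 + 30\right) = \left(-3 + 129\right) 28 = 126 \cdot 28 = 3528$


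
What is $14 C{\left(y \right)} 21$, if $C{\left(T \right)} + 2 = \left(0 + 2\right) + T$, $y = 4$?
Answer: $1176$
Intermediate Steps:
$C{\left(T \right)} = T$ ($C{\left(T \right)} = -2 + \left(\left(0 + 2\right) + T\right) = -2 + \left(2 + T\right) = T$)
$14 C{\left(y \right)} 21 = 14 \cdot 4 \cdot 21 = 56 \cdot 21 = 1176$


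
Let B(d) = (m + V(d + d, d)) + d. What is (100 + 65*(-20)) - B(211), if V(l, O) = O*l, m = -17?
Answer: -90436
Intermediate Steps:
B(d) = -17 + d + 2*d**2 (B(d) = (-17 + d*(d + d)) + d = (-17 + d*(2*d)) + d = (-17 + 2*d**2) + d = -17 + d + 2*d**2)
(100 + 65*(-20)) - B(211) = (100 + 65*(-20)) - (-17 + 211 + 2*211**2) = (100 - 1300) - (-17 + 211 + 2*44521) = -1200 - (-17 + 211 + 89042) = -1200 - 1*89236 = -1200 - 89236 = -90436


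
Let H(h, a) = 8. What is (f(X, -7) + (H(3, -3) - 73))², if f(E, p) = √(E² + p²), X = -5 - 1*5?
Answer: (-65 + √149)² ≈ 2787.1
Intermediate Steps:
X = -10 (X = -5 - 5 = -10)
(f(X, -7) + (H(3, -3) - 73))² = (√((-10)² + (-7)²) + (8 - 73))² = (√(100 + 49) - 65)² = (√149 - 65)² = (-65 + √149)²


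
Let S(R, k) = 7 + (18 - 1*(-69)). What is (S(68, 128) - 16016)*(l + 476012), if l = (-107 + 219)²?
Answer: -7778788632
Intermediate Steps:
l = 12544 (l = 112² = 12544)
S(R, k) = 94 (S(R, k) = 7 + (18 + 69) = 7 + 87 = 94)
(S(68, 128) - 16016)*(l + 476012) = (94 - 16016)*(12544 + 476012) = -15922*488556 = -7778788632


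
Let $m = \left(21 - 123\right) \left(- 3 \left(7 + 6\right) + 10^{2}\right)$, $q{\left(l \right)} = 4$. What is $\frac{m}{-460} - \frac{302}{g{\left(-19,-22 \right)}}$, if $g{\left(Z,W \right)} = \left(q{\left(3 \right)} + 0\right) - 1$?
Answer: $- \frac{60127}{690} \approx -87.141$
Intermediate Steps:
$g{\left(Z,W \right)} = 3$ ($g{\left(Z,W \right)} = \left(4 + 0\right) - 1 = 4 - 1 = 3$)
$m = -6222$ ($m = - 102 \left(\left(-3\right) 13 + 100\right) = - 102 \left(-39 + 100\right) = \left(-102\right) 61 = -6222$)
$\frac{m}{-460} - \frac{302}{g{\left(-19,-22 \right)}} = - \frac{6222}{-460} - \frac{302}{3} = \left(-6222\right) \left(- \frac{1}{460}\right) - \frac{302}{3} = \frac{3111}{230} - \frac{302}{3} = - \frac{60127}{690}$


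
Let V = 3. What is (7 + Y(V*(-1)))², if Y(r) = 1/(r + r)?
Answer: 1681/36 ≈ 46.694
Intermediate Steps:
Y(r) = 1/(2*r)
(7 + Y(V*(-1)))² = (7 + 1/(2*((3*(-1)))))² = (7 + (½)/(-3))² = (7 + (½)*(-⅓))² = (7 - ⅙)² = (41/6)² = 1681/36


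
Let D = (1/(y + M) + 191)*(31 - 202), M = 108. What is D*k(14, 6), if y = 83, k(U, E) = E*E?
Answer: -224583192/191 ≈ -1.1758e+6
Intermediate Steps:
k(U, E) = E**2
D = -6238422/191 (D = (1/(83 + 108) + 191)*(31 - 202) = (1/191 + 191)*(-171) = (36482/191)*(-171) = -6238422/191 ≈ -32662.)
D*k(14, 6) = -6238422/191*6**2 = -6238422/191*36 = -224583192/191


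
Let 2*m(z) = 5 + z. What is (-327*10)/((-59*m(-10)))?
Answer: -1308/59 ≈ -22.169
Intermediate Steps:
m(z) = 5/2 + z/2 (m(z) = (5 + z)/2 = 5/2 + z/2)
(-327*10)/((-59*m(-10))) = (-327*10)/((-59*(5/2 + (½)*(-10)))) = -3270*(-1/(59*(5/2 - 5))) = -3270/((-59*(-5/2))) = -3270/295/2 = -3270*2/295 = -1308/59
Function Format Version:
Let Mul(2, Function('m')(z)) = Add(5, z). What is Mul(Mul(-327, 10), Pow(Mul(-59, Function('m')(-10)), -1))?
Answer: Rational(-1308, 59) ≈ -22.169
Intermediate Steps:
Function('m')(z) = Add(Rational(5, 2), Mul(Rational(1, 2), z)) (Function('m')(z) = Mul(Rational(1, 2), Add(5, z)) = Add(Rational(5, 2), Mul(Rational(1, 2), z)))
Mul(Mul(-327, 10), Pow(Mul(-59, Function('m')(-10)), -1)) = Mul(Mul(-327, 10), Pow(Mul(-59, Add(Rational(5, 2), Mul(Rational(1, 2), -10))), -1)) = Mul(-3270, Pow(Mul(-59, Add(Rational(5, 2), -5)), -1)) = Mul(-3270, Pow(Mul(-59, Rational(-5, 2)), -1)) = Mul(-3270, Pow(Rational(295, 2), -1)) = Mul(-3270, Rational(2, 295)) = Rational(-1308, 59)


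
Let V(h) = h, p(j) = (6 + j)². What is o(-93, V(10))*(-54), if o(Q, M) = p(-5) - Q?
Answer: -5076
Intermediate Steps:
o(Q, M) = 1 - Q (o(Q, M) = (6 - 5)² - Q = 1² - Q = 1 - Q)
o(-93, V(10))*(-54) = (1 - 1*(-93))*(-54) = (1 + 93)*(-54) = 94*(-54) = -5076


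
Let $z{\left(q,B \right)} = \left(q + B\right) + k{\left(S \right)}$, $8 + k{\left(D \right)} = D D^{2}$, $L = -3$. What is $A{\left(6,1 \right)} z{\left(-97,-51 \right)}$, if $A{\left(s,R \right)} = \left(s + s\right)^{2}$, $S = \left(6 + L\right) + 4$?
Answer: $26928$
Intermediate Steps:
$S = 7$ ($S = \left(6 - 3\right) + 4 = 3 + 4 = 7$)
$k{\left(D \right)} = -8 + D^{3}$ ($k{\left(D \right)} = -8 + D D^{2} = -8 + D^{3}$)
$z{\left(q,B \right)} = 335 + B + q$ ($z{\left(q,B \right)} = \left(q + B\right) - \left(8 - 7^{3}\right) = \left(B + q\right) + \left(-8 + 343\right) = \left(B + q\right) + 335 = 335 + B + q$)
$A{\left(s,R \right)} = 4 s^{2}$ ($A{\left(s,R \right)} = \left(2 s\right)^{2} = 4 s^{2}$)
$A{\left(6,1 \right)} z{\left(-97,-51 \right)} = 4 \cdot 6^{2} \left(335 - 51 - 97\right) = 4 \cdot 36 \cdot 187 = 144 \cdot 187 = 26928$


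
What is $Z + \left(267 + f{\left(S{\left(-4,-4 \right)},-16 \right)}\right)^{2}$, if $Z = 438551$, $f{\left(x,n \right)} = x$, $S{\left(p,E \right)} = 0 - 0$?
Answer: $509840$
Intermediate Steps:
$S{\left(p,E \right)} = 0$ ($S{\left(p,E \right)} = 0 + 0 = 0$)
$Z + \left(267 + f{\left(S{\left(-4,-4 \right)},-16 \right)}\right)^{2} = 438551 + \left(267 + 0\right)^{2} = 438551 + 267^{2} = 438551 + 71289 = 509840$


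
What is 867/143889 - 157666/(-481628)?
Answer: 3850662425/11550161882 ≈ 0.33339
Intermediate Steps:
867/143889 - 157666/(-481628) = 867*(1/143889) - 157666*(-1/481628) = 289/47963 + 78833/240814 = 3850662425/11550161882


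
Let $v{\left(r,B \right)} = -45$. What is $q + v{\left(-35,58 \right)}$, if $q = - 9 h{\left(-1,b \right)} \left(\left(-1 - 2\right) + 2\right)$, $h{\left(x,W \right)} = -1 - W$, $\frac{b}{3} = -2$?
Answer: $0$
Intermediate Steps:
$b = -6$ ($b = 3 \left(-2\right) = -6$)
$q = 45$ ($q = - 9 \left(-1 - -6\right) \left(\left(-1 - 2\right) + 2\right) = - 9 \left(-1 + 6\right) \left(-3 + 2\right) = \left(-9\right) 5 \left(-1\right) = \left(-45\right) \left(-1\right) = 45$)
$q + v{\left(-35,58 \right)} = 45 - 45 = 0$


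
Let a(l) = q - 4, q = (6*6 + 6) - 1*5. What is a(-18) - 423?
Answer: -390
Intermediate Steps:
q = 37 (q = (36 + 6) - 5 = 42 - 5 = 37)
a(l) = 33 (a(l) = 37 - 4 = 33)
a(-18) - 423 = 33 - 423 = -390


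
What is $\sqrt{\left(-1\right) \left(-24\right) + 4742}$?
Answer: $\sqrt{4766} \approx 69.036$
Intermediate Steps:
$\sqrt{\left(-1\right) \left(-24\right) + 4742} = \sqrt{24 + 4742} = \sqrt{4766}$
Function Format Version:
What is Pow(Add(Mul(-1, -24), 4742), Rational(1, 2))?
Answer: Pow(4766, Rational(1, 2)) ≈ 69.036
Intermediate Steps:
Pow(Add(Mul(-1, -24), 4742), Rational(1, 2)) = Pow(Add(24, 4742), Rational(1, 2)) = Pow(4766, Rational(1, 2))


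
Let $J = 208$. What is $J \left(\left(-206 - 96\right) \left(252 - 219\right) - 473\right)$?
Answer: $-2171312$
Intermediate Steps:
$J \left(\left(-206 - 96\right) \left(252 - 219\right) - 473\right) = 208 \left(\left(-206 - 96\right) \left(252 - 219\right) - 473\right) = 208 \left(\left(-302\right) 33 - 473\right) = 208 \left(-9966 - 473\right) = 208 \left(-10439\right) = -2171312$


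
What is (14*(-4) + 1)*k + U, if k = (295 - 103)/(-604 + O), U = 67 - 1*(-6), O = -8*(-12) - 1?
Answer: 47717/509 ≈ 93.747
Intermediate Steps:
O = 95 (O = 96 - 1 = 95)
U = 73 (U = 67 + 6 = 73)
k = -192/509 (k = (295 - 103)/(-604 + 95) = 192/(-509) = 192*(-1/509) = -192/509 ≈ -0.37721)
(14*(-4) + 1)*k + U = (14*(-4) + 1)*(-192/509) + 73 = (-56 + 1)*(-192/509) + 73 = -55*(-192/509) + 73 = 10560/509 + 73 = 47717/509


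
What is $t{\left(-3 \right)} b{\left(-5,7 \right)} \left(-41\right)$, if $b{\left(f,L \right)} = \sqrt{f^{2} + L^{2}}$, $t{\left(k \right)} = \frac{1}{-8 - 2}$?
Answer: $\frac{41 \sqrt{74}}{10} \approx 35.27$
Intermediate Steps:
$t{\left(k \right)} = - \frac{1}{10}$ ($t{\left(k \right)} = \frac{1}{-10} = - \frac{1}{10}$)
$b{\left(f,L \right)} = \sqrt{L^{2} + f^{2}}$
$t{\left(-3 \right)} b{\left(-5,7 \right)} \left(-41\right) = - \frac{\sqrt{7^{2} + \left(-5\right)^{2}}}{10} \left(-41\right) = - \frac{\sqrt{49 + 25}}{10} \left(-41\right) = - \frac{\sqrt{74}}{10} \left(-41\right) = \frac{41 \sqrt{74}}{10}$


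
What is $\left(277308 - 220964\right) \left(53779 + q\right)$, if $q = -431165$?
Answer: $-21263436784$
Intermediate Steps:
$\left(277308 - 220964\right) \left(53779 + q\right) = \left(277308 - 220964\right) \left(53779 - 431165\right) = 56344 \left(-377386\right) = -21263436784$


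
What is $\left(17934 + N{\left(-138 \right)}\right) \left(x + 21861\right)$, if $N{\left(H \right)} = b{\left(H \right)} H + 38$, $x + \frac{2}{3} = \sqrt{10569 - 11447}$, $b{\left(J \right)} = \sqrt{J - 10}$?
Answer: $\frac{4 \left(4493 - 69 i \sqrt{37}\right) \left(65581 + 3 i \sqrt{878}\right)}{3} \approx 3.9292 \cdot 10^{8} - 3.6168 \cdot 10^{7} i$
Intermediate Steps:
$b{\left(J \right)} = \sqrt{-10 + J}$
$x = - \frac{2}{3} + i \sqrt{878}$ ($x = - \frac{2}{3} + \sqrt{10569 - 11447} = - \frac{2}{3} + \sqrt{-878} = - \frac{2}{3} + i \sqrt{878} \approx -0.66667 + 29.631 i$)
$N{\left(H \right)} = 38 + H \sqrt{-10 + H}$ ($N{\left(H \right)} = \sqrt{-10 + H} H + 38 = H \sqrt{-10 + H} + 38 = 38 + H \sqrt{-10 + H}$)
$\left(17934 + N{\left(-138 \right)}\right) \left(x + 21861\right) = \left(17934 + \left(38 - 138 \sqrt{-10 - 138}\right)\right) \left(\left(- \frac{2}{3} + i \sqrt{878}\right) + 21861\right) = \left(17934 + \left(38 - 138 \sqrt{-148}\right)\right) \left(\frac{65581}{3} + i \sqrt{878}\right) = \left(17934 + \left(38 - 138 \cdot 2 i \sqrt{37}\right)\right) \left(\frac{65581}{3} + i \sqrt{878}\right) = \left(17934 + \left(38 - 276 i \sqrt{37}\right)\right) \left(\frac{65581}{3} + i \sqrt{878}\right) = \left(17972 - 276 i \sqrt{37}\right) \left(\frac{65581}{3} + i \sqrt{878}\right)$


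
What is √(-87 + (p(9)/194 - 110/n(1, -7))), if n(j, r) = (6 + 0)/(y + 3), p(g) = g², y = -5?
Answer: I*√16907682/582 ≈ 7.0651*I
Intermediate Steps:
n(j, r) = -3 (n(j, r) = (6 + 0)/(-5 + 3) = 6/(-2) = 6*(-½) = -3)
√(-87 + (p(9)/194 - 110/n(1, -7))) = √(-87 + (9²/194 - 110/(-3))) = √(-87 + (81*(1/194) - 110*(-⅓))) = √(-87 + (81/194 + 110/3)) = √(-87 + 21583/582) = √(-29051/582) = I*√16907682/582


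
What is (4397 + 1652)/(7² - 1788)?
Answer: -6049/1739 ≈ -3.4784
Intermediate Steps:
(4397 + 1652)/(7² - 1788) = 6049/(49 - 1788) = 6049/(-1739) = 6049*(-1/1739) = -6049/1739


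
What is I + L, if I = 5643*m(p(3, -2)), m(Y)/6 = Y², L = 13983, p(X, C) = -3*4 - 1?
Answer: 5735985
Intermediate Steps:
p(X, C) = -13 (p(X, C) = -12 - 1 = -13)
m(Y) = 6*Y²
I = 5722002 (I = 5643*(6*(-13)²) = 5643*(6*169) = 5643*1014 = 5722002)
I + L = 5722002 + 13983 = 5735985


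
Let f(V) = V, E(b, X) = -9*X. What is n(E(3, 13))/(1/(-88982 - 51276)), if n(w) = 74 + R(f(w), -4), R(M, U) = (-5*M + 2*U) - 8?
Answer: -90185894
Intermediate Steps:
R(M, U) = -8 - 5*M + 2*U
n(w) = 58 - 5*w (n(w) = 74 + (-8 - 5*w + 2*(-4)) = 74 + (-8 - 5*w - 8) = 74 + (-16 - 5*w) = 58 - 5*w)
n(E(3, 13))/(1/(-88982 - 51276)) = (58 - (-45)*13)/(1/(-88982 - 51276)) = (58 - 5*(-117))/(1/(-140258)) = (58 + 585)/(-1/140258) = 643*(-140258) = -90185894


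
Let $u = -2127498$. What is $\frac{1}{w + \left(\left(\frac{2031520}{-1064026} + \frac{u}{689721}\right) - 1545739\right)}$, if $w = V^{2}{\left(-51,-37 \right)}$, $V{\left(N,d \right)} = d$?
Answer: $- \frac{122313512791}{188897930564902148} \approx -6.4751 \cdot 10^{-7}$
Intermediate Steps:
$w = 1369$ ($w = \left(-37\right)^{2} = 1369$)
$\frac{1}{w + \left(\left(\frac{2031520}{-1064026} + \frac{u}{689721}\right) - 1545739\right)} = \frac{1}{1369 + \left(\left(\frac{2031520}{-1064026} - \frac{2127498}{689721}\right) - 1545739\right)} = \frac{1}{1369 + \left(\left(2031520 \left(- \frac{1}{1064026}\right) - \frac{709166}{229907}\right) - 1545739\right)} = \frac{1}{1369 - \frac{189065377763913027}{122313512791}} = \frac{1}{- \frac{188897930564902148}{122313512791}} = - \frac{122313512791}{188897930564902148}$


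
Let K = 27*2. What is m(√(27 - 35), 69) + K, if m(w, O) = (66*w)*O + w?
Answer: 54 + 9110*I*√2 ≈ 54.0 + 12883.0*I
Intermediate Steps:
m(w, O) = w + 66*O*w (m(w, O) = 66*O*w + w = w + 66*O*w)
K = 54
m(√(27 - 35), 69) + K = √(27 - 35)*(1 + 66*69) + 54 = √(-8)*(1 + 4554) + 54 = (2*I*√2)*4555 + 54 = 9110*I*√2 + 54 = 54 + 9110*I*√2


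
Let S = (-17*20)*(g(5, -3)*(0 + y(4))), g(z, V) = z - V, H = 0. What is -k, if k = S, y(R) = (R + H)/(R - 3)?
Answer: 10880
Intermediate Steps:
y(R) = R/(-3 + R) (y(R) = (R + 0)/(R - 3) = R/(-3 + R))
S = -10880 (S = (-17*20)*((5 - 1*(-3))*(0 + 4/(-3 + 4))) = -340*(5 + 3)*(0 + 4/1) = -2720*(0 + 4*1) = -2720*(0 + 4) = -2720*4 = -340*32 = -10880)
k = -10880
-k = -1*(-10880) = 10880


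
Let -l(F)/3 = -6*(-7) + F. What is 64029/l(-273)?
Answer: 3049/33 ≈ 92.394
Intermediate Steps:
l(F) = -126 - 3*F (l(F) = -3*(-6*(-7) + F) = -3*(42 + F) = -126 - 3*F)
64029/l(-273) = 64029/(-126 - 3*(-273)) = 64029/(-126 + 819) = 64029/693 = 64029*(1/693) = 3049/33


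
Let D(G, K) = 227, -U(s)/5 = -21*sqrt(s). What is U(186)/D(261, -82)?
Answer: 105*sqrt(186)/227 ≈ 6.3084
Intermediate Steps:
U(s) = 105*sqrt(s) (U(s) = -(-105)*sqrt(s) = 105*sqrt(s))
U(186)/D(261, -82) = (105*sqrt(186))/227 = (105*sqrt(186))*(1/227) = 105*sqrt(186)/227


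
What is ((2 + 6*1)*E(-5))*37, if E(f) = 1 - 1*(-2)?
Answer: 888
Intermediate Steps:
E(f) = 3 (E(f) = 1 + 2 = 3)
((2 + 6*1)*E(-5))*37 = ((2 + 6*1)*3)*37 = ((2 + 6)*3)*37 = (8*3)*37 = 24*37 = 888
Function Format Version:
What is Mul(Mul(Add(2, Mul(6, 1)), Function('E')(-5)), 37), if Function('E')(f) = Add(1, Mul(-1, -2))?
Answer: 888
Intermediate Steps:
Function('E')(f) = 3 (Function('E')(f) = Add(1, 2) = 3)
Mul(Mul(Add(2, Mul(6, 1)), Function('E')(-5)), 37) = Mul(Mul(Add(2, Mul(6, 1)), 3), 37) = Mul(Mul(Add(2, 6), 3), 37) = Mul(Mul(8, 3), 37) = Mul(24, 37) = 888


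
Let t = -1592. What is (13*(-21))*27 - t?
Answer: -5779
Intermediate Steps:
(13*(-21))*27 - t = (13*(-21))*27 - 1*(-1592) = -273*27 + 1592 = -7371 + 1592 = -5779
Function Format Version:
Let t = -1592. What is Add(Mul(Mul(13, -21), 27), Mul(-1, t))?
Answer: -5779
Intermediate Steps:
Add(Mul(Mul(13, -21), 27), Mul(-1, t)) = Add(Mul(Mul(13, -21), 27), Mul(-1, -1592)) = Add(Mul(-273, 27), 1592) = Add(-7371, 1592) = -5779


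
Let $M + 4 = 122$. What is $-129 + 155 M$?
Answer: $18161$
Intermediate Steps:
$M = 118$ ($M = -4 + 122 = 118$)
$-129 + 155 M = -129 + 155 \cdot 118 = -129 + 18290 = 18161$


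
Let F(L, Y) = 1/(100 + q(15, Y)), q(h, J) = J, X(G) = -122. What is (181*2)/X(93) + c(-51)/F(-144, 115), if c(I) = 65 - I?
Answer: 1521159/61 ≈ 24937.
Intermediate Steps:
F(L, Y) = 1/(100 + Y)
(181*2)/X(93) + c(-51)/F(-144, 115) = (181*2)/(-122) + (65 - 1*(-51))/(1/(100 + 115)) = 362*(-1/122) + (65 + 51)/(1/215) = -181/61 + 116/(1/215) = -181/61 + 116*215 = -181/61 + 24940 = 1521159/61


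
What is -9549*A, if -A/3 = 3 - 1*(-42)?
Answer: 1289115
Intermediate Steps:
A = -135 (A = -3*(3 - 1*(-42)) = -3*(3 + 42) = -3*45 = -135)
-9549*A = -9549*(-135) = 1289115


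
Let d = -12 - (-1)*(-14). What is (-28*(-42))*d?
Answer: -30576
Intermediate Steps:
d = -26 (d = -12 - 1*14 = -12 - 14 = -26)
(-28*(-42))*d = -28*(-42)*(-26) = 1176*(-26) = -30576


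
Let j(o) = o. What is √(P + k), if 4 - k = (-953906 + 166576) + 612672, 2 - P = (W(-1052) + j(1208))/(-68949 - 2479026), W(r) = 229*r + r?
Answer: 2*√11339489203414878/509595 ≈ 417.93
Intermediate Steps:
W(r) = 230*r
P = 4855198/2547975 (P = 2 - (230*(-1052) + 1208)/(-68949 - 2479026) = 2 - (-241960 + 1208)/(-2547975) = 2 - (-240752)*(-1)/2547975 = 2 - 1*240752/2547975 = 2 - 240752/2547975 = 4855198/2547975 ≈ 1.9055)
k = 174662 (k = 4 - ((-953906 + 166576) + 612672) = 4 - (-787330 + 612672) = 4 - 1*(-174658) = 4 + 174658 = 174662)
√(P + k) = √(4855198/2547975 + 174662) = √(445039264648/2547975) = 2*√11339489203414878/509595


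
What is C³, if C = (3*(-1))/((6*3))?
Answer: -1/216 ≈ -0.0046296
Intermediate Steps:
C = -⅙ (C = -3/18 = -3*1/18 = -⅙ ≈ -0.16667)
C³ = (-⅙)³ = -1/216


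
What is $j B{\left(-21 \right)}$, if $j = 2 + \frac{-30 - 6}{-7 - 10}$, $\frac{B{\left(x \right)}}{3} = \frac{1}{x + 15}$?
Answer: $- \frac{35}{17} \approx -2.0588$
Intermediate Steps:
$B{\left(x \right)} = \frac{3}{15 + x}$ ($B{\left(x \right)} = \frac{3}{x + 15} = \frac{3}{15 + x}$)
$j = \frac{70}{17}$ ($j = 2 - \frac{36}{-17} = 2 - - \frac{36}{17} = 2 + \frac{36}{17} = \frac{70}{17} \approx 4.1176$)
$j B{\left(-21 \right)} = \frac{70 \frac{3}{15 - 21}}{17} = \frac{70 \frac{3}{-6}}{17} = \frac{70 \cdot 3 \left(- \frac{1}{6}\right)}{17} = \frac{70}{17} \left(- \frac{1}{2}\right) = - \frac{35}{17}$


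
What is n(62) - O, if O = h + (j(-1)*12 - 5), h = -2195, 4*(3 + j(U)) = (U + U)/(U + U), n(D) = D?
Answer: 2295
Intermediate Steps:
j(U) = -11/4 (j(U) = -3 + ((U + U)/(U + U))/4 = -3 + ((2*U)/((2*U)))/4 = -3 + ((2*U)*(1/(2*U)))/4 = -3 + (1/4)*1 = -3 + 1/4 = -11/4)
O = -2233 (O = -2195 + (-11/4*12 - 5) = -2195 + (-33 - 5) = -2195 - 38 = -2233)
n(62) - O = 62 - 1*(-2233) = 62 + 2233 = 2295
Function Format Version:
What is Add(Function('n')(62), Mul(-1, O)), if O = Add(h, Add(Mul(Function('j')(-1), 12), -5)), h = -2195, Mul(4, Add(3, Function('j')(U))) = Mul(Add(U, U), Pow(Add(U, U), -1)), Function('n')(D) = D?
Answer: 2295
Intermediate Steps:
Function('j')(U) = Rational(-11, 4) (Function('j')(U) = Add(-3, Mul(Rational(1, 4), Mul(Add(U, U), Pow(Add(U, U), -1)))) = Add(-3, Mul(Rational(1, 4), Mul(Mul(2, U), Pow(Mul(2, U), -1)))) = Add(-3, Mul(Rational(1, 4), Mul(Mul(2, U), Mul(Rational(1, 2), Pow(U, -1))))) = Add(-3, Mul(Rational(1, 4), 1)) = Add(-3, Rational(1, 4)) = Rational(-11, 4))
O = -2233 (O = Add(-2195, Add(Mul(Rational(-11, 4), 12), -5)) = Add(-2195, Add(-33, -5)) = Add(-2195, -38) = -2233)
Add(Function('n')(62), Mul(-1, O)) = Add(62, Mul(-1, -2233)) = Add(62, 2233) = 2295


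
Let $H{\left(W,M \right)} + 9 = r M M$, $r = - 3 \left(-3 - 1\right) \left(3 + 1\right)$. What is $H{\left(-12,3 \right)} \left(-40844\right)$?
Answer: $-17277012$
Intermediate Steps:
$r = 48$ ($r = - 3 \left(\left(-4\right) 4\right) = \left(-3\right) \left(-16\right) = 48$)
$H{\left(W,M \right)} = -9 + 48 M^{2}$ ($H{\left(W,M \right)} = -9 + 48 M M = -9 + 48 M^{2}$)
$H{\left(-12,3 \right)} \left(-40844\right) = \left(-9 + 48 \cdot 3^{2}\right) \left(-40844\right) = \left(-9 + 48 \cdot 9\right) \left(-40844\right) = \left(-9 + 432\right) \left(-40844\right) = 423 \left(-40844\right) = -17277012$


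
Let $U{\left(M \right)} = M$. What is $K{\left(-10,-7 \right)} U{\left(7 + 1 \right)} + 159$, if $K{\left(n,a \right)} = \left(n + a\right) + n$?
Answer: $-57$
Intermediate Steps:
$K{\left(n,a \right)} = a + 2 n$ ($K{\left(n,a \right)} = \left(a + n\right) + n = a + 2 n$)
$K{\left(-10,-7 \right)} U{\left(7 + 1 \right)} + 159 = \left(-7 + 2 \left(-10\right)\right) \left(7 + 1\right) + 159 = \left(-7 - 20\right) 8 + 159 = \left(-27\right) 8 + 159 = -216 + 159 = -57$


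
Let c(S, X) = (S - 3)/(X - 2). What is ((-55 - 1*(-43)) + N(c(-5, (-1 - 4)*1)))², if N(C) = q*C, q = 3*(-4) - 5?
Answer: 48400/49 ≈ 987.75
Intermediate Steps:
q = -17 (q = -12 - 5 = -17)
c(S, X) = (-3 + S)/(-2 + X)
N(C) = -17*C
((-55 - 1*(-43)) + N(c(-5, (-1 - 4)*1)))² = ((-55 - 1*(-43)) - 17*(-3 - 5)/(-2 + (-1 - 4)*1))² = ((-55 + 43) - 17*(-8)/(-2 - 5*1))² = (-12 - 17*(-8)/(-2 - 5))² = (-12 - 17*(-8)/(-7))² = (-12 - (-17)*(-8)/7)² = (-12 - 17*8/7)² = (-12 - 136/7)² = (-220/7)² = 48400/49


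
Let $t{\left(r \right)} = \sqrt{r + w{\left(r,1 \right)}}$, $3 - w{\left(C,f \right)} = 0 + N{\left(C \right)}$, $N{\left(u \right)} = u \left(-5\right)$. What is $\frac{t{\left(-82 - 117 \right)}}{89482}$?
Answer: $\frac{i \sqrt{1191}}{89482} \approx 0.00038567 i$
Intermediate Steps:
$N{\left(u \right)} = - 5 u$
$w{\left(C,f \right)} = 3 + 5 C$ ($w{\left(C,f \right)} = 3 - \left(0 - 5 C\right) = 3 - - 5 C = 3 + 5 C$)
$t{\left(r \right)} = \sqrt{3 + 6 r}$ ($t{\left(r \right)} = \sqrt{r + \left(3 + 5 r\right)} = \sqrt{3 + 6 r}$)
$\frac{t{\left(-82 - 117 \right)}}{89482} = \frac{\sqrt{3 + 6 \left(-82 - 117\right)}}{89482} = \sqrt{3 + 6 \left(-82 - 117\right)} \frac{1}{89482} = \sqrt{3 + 6 \left(-199\right)} \frac{1}{89482} = \sqrt{3 - 1194} \cdot \frac{1}{89482} = \sqrt{-1191} \cdot \frac{1}{89482} = i \sqrt{1191} \cdot \frac{1}{89482} = \frac{i \sqrt{1191}}{89482}$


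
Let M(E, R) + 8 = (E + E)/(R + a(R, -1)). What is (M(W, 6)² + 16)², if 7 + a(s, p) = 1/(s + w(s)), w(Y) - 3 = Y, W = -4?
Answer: 640000/2401 ≈ 266.56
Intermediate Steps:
w(Y) = 3 + Y
a(s, p) = -7 + 1/(3 + 2*s) (a(s, p) = -7 + 1/(s + (3 + s)) = -7 + 1/(3 + 2*s))
M(E, R) = -8 + 2*E/(R + 2*(-10 - 7*R)/(3 + 2*R)) (M(E, R) = -8 + (E + E)/(R + 2*(-10 - 7*R)/(3 + 2*R)) = -8 + (2*E)/(R + 2*(-10 - 7*R)/(3 + 2*R)) = -8 + 2*E/(R + 2*(-10 - 7*R)/(3 + 2*R)))
(M(W, 6)² + 16)² = ((2*(80 + 56*6 - (3 + 2*6)*(-1*(-4) + 4*6))/(-20 - 14*6 + 6*(3 + 2*6)))² + 16)² = ((2*(80 + 336 - (3 + 12)*(4 + 24))/(-20 - 84 + 6*(3 + 12)))² + 16)² = ((2*(80 + 336 - 1*15*28)/(-20 - 84 + 6*15))² + 16)² = ((2*(80 + 336 - 420)/(-20 - 84 + 90))² + 16)² = ((2*(-4)/(-14))² + 16)² = ((2*(-1/14)*(-4))² + 16)² = ((4/7)² + 16)² = (16/49 + 16)² = (800/49)² = 640000/2401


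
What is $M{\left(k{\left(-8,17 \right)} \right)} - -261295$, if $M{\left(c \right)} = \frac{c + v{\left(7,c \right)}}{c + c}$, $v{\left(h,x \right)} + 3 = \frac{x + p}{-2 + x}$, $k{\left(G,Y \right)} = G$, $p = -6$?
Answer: $\frac{1306478}{5} \approx 2.613 \cdot 10^{5}$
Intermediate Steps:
$v{\left(h,x \right)} = -3 + \frac{-6 + x}{-2 + x}$ ($v{\left(h,x \right)} = -3 + \frac{x - 6}{-2 + x} = -3 + \frac{-6 + x}{-2 + x}$)
$M{\left(c \right)} = \frac{c - \frac{2 c}{-2 + c}}{2 c}$ ($M{\left(c \right)} = \frac{c - \frac{2 c}{-2 + c}}{c + c} = \frac{c - \frac{2 c}{-2 + c}}{2 c}$)
$M{\left(k{\left(-8,17 \right)} \right)} - -261295 = \frac{-4 - 8}{2 \left(-2 - 8\right)} - -261295 = \frac{1}{2} \frac{1}{-10} \left(-12\right) + 261295 = \frac{1}{2} \left(- \frac{1}{10}\right) \left(-12\right) + 261295 = \frac{3}{5} + 261295 = \frac{1306478}{5}$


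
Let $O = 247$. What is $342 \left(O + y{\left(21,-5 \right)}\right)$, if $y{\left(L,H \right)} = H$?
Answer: $82764$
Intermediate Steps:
$342 \left(O + y{\left(21,-5 \right)}\right) = 342 \left(247 - 5\right) = 342 \cdot 242 = 82764$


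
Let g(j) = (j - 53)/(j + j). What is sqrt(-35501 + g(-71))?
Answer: I*sqrt(178956139)/71 ≈ 188.41*I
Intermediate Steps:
g(j) = (-53 + j)/(2*j) (g(j) = (-53 + j)/((2*j)) = (-53 + j)*(1/(2*j)) = (-53 + j)/(2*j))
sqrt(-35501 + g(-71)) = sqrt(-35501 + (1/2)*(-53 - 71)/(-71)) = sqrt(-35501 + (1/2)*(-1/71)*(-124)) = sqrt(-35501 + 62/71) = sqrt(-2520509/71) = I*sqrt(178956139)/71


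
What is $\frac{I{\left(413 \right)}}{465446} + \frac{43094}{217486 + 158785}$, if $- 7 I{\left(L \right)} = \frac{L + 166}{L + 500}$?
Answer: $\frac{18312858897625}{159897188493658} \approx 0.11453$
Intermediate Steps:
$I{\left(L \right)} = - \frac{166 + L}{7 \left(500 + L\right)}$ ($I{\left(L \right)} = - \frac{\left(L + 166\right) \frac{1}{L + 500}}{7} = - \frac{\left(166 + L\right) \frac{1}{500 + L}}{7} = - \frac{\frac{1}{500 + L} \left(166 + L\right)}{7} = - \frac{166 + L}{7 \left(500 + L\right)}$)
$\frac{I{\left(413 \right)}}{465446} + \frac{43094}{217486 + 158785} = \frac{\frac{1}{7} \frac{1}{500 + 413} \left(-166 - 413\right)}{465446} + \frac{43094}{217486 + 158785} = \frac{-166 - 413}{7 \cdot 913} \cdot \frac{1}{465446} + \frac{43094}{376271} = \frac{1}{7} \cdot \frac{1}{913} \left(-579\right) \frac{1}{465446} + 43094 \cdot \frac{1}{376271} = \left(- \frac{579}{6391}\right) \frac{1}{465446} + \frac{43094}{376271} = - \frac{579}{2974665386} + \frac{43094}{376271} = \frac{18312858897625}{159897188493658}$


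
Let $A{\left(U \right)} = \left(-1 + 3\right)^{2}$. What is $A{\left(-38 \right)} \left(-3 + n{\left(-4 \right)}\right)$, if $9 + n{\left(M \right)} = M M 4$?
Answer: $208$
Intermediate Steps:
$A{\left(U \right)} = 4$ ($A{\left(U \right)} = 2^{2} = 4$)
$n{\left(M \right)} = -9 + 4 M^{2}$ ($n{\left(M \right)} = -9 + M M 4 = -9 + M^{2} \cdot 4 = -9 + 4 M^{2}$)
$A{\left(-38 \right)} \left(-3 + n{\left(-4 \right)}\right) = 4 \left(-3 - \left(9 - 4 \left(-4\right)^{2}\right)\right) = 4 \left(-3 + \left(-9 + 4 \cdot 16\right)\right) = 4 \left(-3 + \left(-9 + 64\right)\right) = 4 \left(-3 + 55\right) = 4 \cdot 52 = 208$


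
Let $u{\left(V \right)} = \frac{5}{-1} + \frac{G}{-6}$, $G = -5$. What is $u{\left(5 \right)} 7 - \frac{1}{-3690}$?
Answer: $- \frac{53812}{1845} \approx -29.166$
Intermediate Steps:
$u{\left(V \right)} = - \frac{25}{6}$ ($u{\left(V \right)} = \frac{5}{-1} - \frac{5}{-6} = 5 \left(-1\right) - - \frac{5}{6} = -5 + \frac{5}{6} = - \frac{25}{6}$)
$u{\left(5 \right)} 7 - \frac{1}{-3690} = \left(- \frac{25}{6}\right) 7 - \frac{1}{-3690} = - \frac{175}{6} - - \frac{1}{3690} = - \frac{175}{6} + \frac{1}{3690} = - \frac{53812}{1845}$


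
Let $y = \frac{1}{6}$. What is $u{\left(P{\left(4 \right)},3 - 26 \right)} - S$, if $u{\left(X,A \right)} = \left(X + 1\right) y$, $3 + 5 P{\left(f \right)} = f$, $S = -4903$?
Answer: $\frac{24516}{5} \approx 4903.2$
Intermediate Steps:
$y = \frac{1}{6} \approx 0.16667$
$P{\left(f \right)} = - \frac{3}{5} + \frac{f}{5}$
$u{\left(X,A \right)} = \frac{1}{6} + \frac{X}{6}$ ($u{\left(X,A \right)} = \left(X + 1\right) \frac{1}{6} = \left(1 + X\right) \frac{1}{6} = \frac{1}{6} + \frac{X}{6}$)
$u{\left(P{\left(4 \right)},3 - 26 \right)} - S = \left(\frac{1}{6} + \frac{- \frac{3}{5} + \frac{1}{5} \cdot 4}{6}\right) - -4903 = \left(\frac{1}{6} + \frac{- \frac{3}{5} + \frac{4}{5}}{6}\right) + 4903 = \left(\frac{1}{6} + \frac{1}{6} \cdot \frac{1}{5}\right) + 4903 = \left(\frac{1}{6} + \frac{1}{30}\right) + 4903 = \frac{1}{5} + 4903 = \frac{24516}{5}$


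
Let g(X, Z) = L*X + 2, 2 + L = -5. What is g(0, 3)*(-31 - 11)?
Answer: -84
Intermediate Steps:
L = -7 (L = -2 - 5 = -7)
g(X, Z) = 2 - 7*X (g(X, Z) = -7*X + 2 = 2 - 7*X)
g(0, 3)*(-31 - 11) = (2 - 7*0)*(-31 - 11) = (2 + 0)*(-42) = 2*(-42) = -84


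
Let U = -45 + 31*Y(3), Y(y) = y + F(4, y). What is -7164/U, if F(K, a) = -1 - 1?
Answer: 3582/7 ≈ 511.71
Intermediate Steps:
F(K, a) = -2
Y(y) = -2 + y (Y(y) = y - 2 = -2 + y)
U = -14 (U = -45 + 31*(-2 + 3) = -45 + 31*1 = -45 + 31 = -14)
-7164/U = -7164/(-14) = -7164*(-1/14) = 3582/7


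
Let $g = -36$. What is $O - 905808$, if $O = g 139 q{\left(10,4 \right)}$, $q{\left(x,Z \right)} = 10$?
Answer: $-955848$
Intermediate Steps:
$O = -50040$ ($O = \left(-36\right) 139 \cdot 10 = \left(-5004\right) 10 = -50040$)
$O - 905808 = -50040 - 905808 = -955848$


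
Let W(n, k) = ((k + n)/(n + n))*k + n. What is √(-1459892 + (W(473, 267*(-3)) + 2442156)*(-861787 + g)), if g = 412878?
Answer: I*√245351126996151385/473 ≈ 1.0472e+6*I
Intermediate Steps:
W(n, k) = n + k*(k + n)/(2*n) (W(n, k) = ((k + n)/((2*n)))*k + n = ((k + n)*(1/(2*n)))*k + n = ((k + n)/(2*n))*k + n = k*(k + n)/(2*n) + n = n + k*(k + n)/(2*n))
√(-1459892 + (W(473, 267*(-3)) + 2442156)*(-861787 + g)) = √(-1459892 + ((473 + (267*(-3))/2 + (½)*(267*(-3))²/473) + 2442156)*(-861787 + 412878)) = √(-1459892 + ((473 + (½)*(-801) + (½)*(-801)²*(1/473)) + 2442156)*(-448909)) = √(-1459892 + ((473 - 801/2 + (½)*641601*(1/473)) + 2442156)*(-448909)) = √(-1459892 + ((473 - 801/2 + 641601/946) + 2442156)*(-448909)) = √(-1459892 + (355093/473 + 2442156)*(-448909)) = √(-1459892 + (1155494881/473)*(-448909)) = √(-1459892 - 518712051534829/473) = √(-518712742063745/473) = I*√245351126996151385/473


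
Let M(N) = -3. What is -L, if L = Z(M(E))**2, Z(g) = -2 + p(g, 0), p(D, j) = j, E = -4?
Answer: -4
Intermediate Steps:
Z(g) = -2 (Z(g) = -2 + 0 = -2)
L = 4 (L = (-2)**2 = 4)
-L = -1*4 = -4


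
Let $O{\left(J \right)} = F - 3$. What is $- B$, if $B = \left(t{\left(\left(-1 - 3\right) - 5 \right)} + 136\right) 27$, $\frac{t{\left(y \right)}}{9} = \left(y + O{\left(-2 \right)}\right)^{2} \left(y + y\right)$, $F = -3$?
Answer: $980478$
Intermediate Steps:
$O{\left(J \right)} = -6$ ($O{\left(J \right)} = -3 - 3 = -6$)
$t{\left(y \right)} = 18 y \left(-6 + y\right)^{2}$ ($t{\left(y \right)} = 9 \left(y - 6\right)^{2} \left(y + y\right) = 9 \left(-6 + y\right)^{2} \cdot 2 y = 9 \cdot 2 y \left(-6 + y\right)^{2} = 18 y \left(-6 + y\right)^{2}$)
$B = -980478$ ($B = \left(18 \left(\left(-1 - 3\right) - 5\right) \left(-6 - 9\right)^{2} + 136\right) 27 = \left(18 \left(-4 - 5\right) \left(-6 - 9\right)^{2} + 136\right) 27 = \left(18 \left(-9\right) \left(-6 - 9\right)^{2} + 136\right) 27 = \left(18 \left(-9\right) \left(-15\right)^{2} + 136\right) 27 = \left(18 \left(-9\right) 225 + 136\right) 27 = \left(-36450 + 136\right) 27 = \left(-36314\right) 27 = -980478$)
$- B = \left(-1\right) \left(-980478\right) = 980478$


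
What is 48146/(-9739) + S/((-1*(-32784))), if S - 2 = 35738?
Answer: -307586651/79820844 ≈ -3.8535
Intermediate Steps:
S = 35740 (S = 2 + 35738 = 35740)
48146/(-9739) + S/((-1*(-32784))) = 48146/(-9739) + 35740/((-1*(-32784))) = 48146*(-1/9739) + 35740/32784 = -48146/9739 + 35740*(1/32784) = -48146/9739 + 8935/8196 = -307586651/79820844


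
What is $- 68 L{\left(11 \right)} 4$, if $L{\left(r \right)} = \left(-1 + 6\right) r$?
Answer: $-14960$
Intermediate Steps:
$L{\left(r \right)} = 5 r$
$- 68 L{\left(11 \right)} 4 = - 68 \cdot 5 \cdot 11 \cdot 4 = \left(-68\right) 55 \cdot 4 = \left(-3740\right) 4 = -14960$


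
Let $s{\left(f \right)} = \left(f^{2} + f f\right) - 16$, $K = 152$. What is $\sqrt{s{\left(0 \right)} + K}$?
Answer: $2 \sqrt{34} \approx 11.662$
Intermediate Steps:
$s{\left(f \right)} = -16 + 2 f^{2}$ ($s{\left(f \right)} = \left(f^{2} + f^{2}\right) - 16 = 2 f^{2} - 16 = -16 + 2 f^{2}$)
$\sqrt{s{\left(0 \right)} + K} = \sqrt{\left(-16 + 2 \cdot 0^{2}\right) + 152} = \sqrt{\left(-16 + 2 \cdot 0\right) + 152} = \sqrt{\left(-16 + 0\right) + 152} = \sqrt{-16 + 152} = \sqrt{136} = 2 \sqrt{34}$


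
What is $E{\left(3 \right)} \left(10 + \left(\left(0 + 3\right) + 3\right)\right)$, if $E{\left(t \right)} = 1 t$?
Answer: $48$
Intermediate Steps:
$E{\left(t \right)} = t$
$E{\left(3 \right)} \left(10 + \left(\left(0 + 3\right) + 3\right)\right) = 3 \left(10 + \left(\left(0 + 3\right) + 3\right)\right) = 3 \left(10 + \left(3 + 3\right)\right) = 3 \left(10 + 6\right) = 3 \cdot 16 = 48$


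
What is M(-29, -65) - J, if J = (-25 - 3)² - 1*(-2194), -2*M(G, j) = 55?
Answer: -6011/2 ≈ -3005.5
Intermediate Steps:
M(G, j) = -55/2 (M(G, j) = -½*55 = -55/2)
J = 2978 (J = (-28)² + 2194 = 784 + 2194 = 2978)
M(-29, -65) - J = -55/2 - 1*2978 = -55/2 - 2978 = -6011/2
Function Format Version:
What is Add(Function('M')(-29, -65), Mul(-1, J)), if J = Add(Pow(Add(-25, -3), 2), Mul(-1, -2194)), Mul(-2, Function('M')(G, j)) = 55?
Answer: Rational(-6011, 2) ≈ -3005.5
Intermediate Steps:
Function('M')(G, j) = Rational(-55, 2) (Function('M')(G, j) = Mul(Rational(-1, 2), 55) = Rational(-55, 2))
J = 2978 (J = Add(Pow(-28, 2), 2194) = Add(784, 2194) = 2978)
Add(Function('M')(-29, -65), Mul(-1, J)) = Add(Rational(-55, 2), Mul(-1, 2978)) = Add(Rational(-55, 2), -2978) = Rational(-6011, 2)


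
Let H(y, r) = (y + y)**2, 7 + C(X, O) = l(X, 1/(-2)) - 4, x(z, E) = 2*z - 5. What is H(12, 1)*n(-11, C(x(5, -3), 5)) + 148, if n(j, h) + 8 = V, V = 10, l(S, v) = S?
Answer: 1300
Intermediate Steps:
x(z, E) = -5 + 2*z
C(X, O) = -11 + X (C(X, O) = -7 + (X - 4) = -7 + (-4 + X) = -11 + X)
n(j, h) = 2 (n(j, h) = -8 + 10 = 2)
H(y, r) = 4*y**2 (H(y, r) = (2*y)**2 = 4*y**2)
H(12, 1)*n(-11, C(x(5, -3), 5)) + 148 = (4*12**2)*2 + 148 = (4*144)*2 + 148 = 576*2 + 148 = 1152 + 148 = 1300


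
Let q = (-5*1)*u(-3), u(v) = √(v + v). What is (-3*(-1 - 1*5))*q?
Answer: -90*I*√6 ≈ -220.45*I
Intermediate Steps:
u(v) = √2*√v (u(v) = √(2*v) = √2*√v)
q = -5*I*√6 (q = (-5*1)*(√2*√(-3)) = -5*√2*I*√3 = -5*I*√6 ≈ -12.247*I)
(-3*(-1 - 1*5))*q = (-3*(-1 - 1*5))*(-5*I*√6) = (-3*(-1 - 5))*(-5*I*√6) = (-3*(-6))*(-5*I*√6) = 18*(-5*I*√6) = -90*I*√6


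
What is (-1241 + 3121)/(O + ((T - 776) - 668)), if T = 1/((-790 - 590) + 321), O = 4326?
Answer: 1990920/3052037 ≈ 0.65232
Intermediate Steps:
T = -1/1059 (T = 1/(-1380 + 321) = 1/(-1059) = -1/1059 ≈ -0.00094429)
(-1241 + 3121)/(O + ((T - 776) - 668)) = (-1241 + 3121)/(4326 + ((-1/1059 - 776) - 668)) = 1880/(4326 + (-821785/1059 - 668)) = 1880/(4326 - 1529197/1059) = 1880/(3052037/1059) = 1880*(1059/3052037) = 1990920/3052037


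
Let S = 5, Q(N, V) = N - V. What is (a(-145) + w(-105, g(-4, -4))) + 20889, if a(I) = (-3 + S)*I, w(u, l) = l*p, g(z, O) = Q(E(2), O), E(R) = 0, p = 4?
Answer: 20615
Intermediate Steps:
g(z, O) = -O (g(z, O) = 0 - O = -O)
w(u, l) = 4*l (w(u, l) = l*4 = 4*l)
a(I) = 2*I (a(I) = (-3 + 5)*I = 2*I)
(a(-145) + w(-105, g(-4, -4))) + 20889 = (2*(-145) + 4*(-1*(-4))) + 20889 = (-290 + 4*4) + 20889 = (-290 + 16) + 20889 = -274 + 20889 = 20615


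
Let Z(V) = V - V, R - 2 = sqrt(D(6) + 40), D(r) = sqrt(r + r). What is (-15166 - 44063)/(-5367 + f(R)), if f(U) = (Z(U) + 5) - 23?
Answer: 19743/1795 ≈ 10.999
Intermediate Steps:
D(r) = sqrt(2)*sqrt(r) (D(r) = sqrt(2*r) = sqrt(2)*sqrt(r))
R = 2 + sqrt(40 + 2*sqrt(3)) (R = 2 + sqrt(sqrt(2)*sqrt(6) + 40) = 2 + sqrt(2*sqrt(3) + 40) = 2 + sqrt(40 + 2*sqrt(3)) ≈ 8.5927)
Z(V) = 0
f(U) = -18 (f(U) = (0 + 5) - 23 = 5 - 23 = -18)
(-15166 - 44063)/(-5367 + f(R)) = (-15166 - 44063)/(-5367 - 18) = -59229/(-5385) = -59229*(-1/5385) = 19743/1795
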